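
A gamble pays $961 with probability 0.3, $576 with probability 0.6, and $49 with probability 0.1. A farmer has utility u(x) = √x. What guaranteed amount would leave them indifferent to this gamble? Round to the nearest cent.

$595.36

E[u] = 0.3·√961 + 0.6·√576 + 0.1·√49 = 0.3·31 + 0.6·24 + 0.1·7 = 24.4
CE = (24.4)² = 595.36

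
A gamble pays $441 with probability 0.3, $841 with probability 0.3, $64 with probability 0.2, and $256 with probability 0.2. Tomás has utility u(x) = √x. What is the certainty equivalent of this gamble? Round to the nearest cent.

$392.04

E[u] = 0.3·√441 + 0.3·√841 + 0.2·√64 + 0.2·√256 = 0.3·21 + 0.3·29 + 0.2·8 + 0.2·16 = 19.8
CE = (19.8)² = 392.04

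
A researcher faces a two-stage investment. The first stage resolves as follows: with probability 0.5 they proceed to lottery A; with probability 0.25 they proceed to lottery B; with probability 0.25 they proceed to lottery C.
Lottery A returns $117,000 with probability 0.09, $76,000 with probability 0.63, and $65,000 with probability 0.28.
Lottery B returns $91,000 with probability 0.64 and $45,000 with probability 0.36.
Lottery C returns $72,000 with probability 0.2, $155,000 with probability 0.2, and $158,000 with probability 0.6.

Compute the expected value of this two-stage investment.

$91,965

EV(A) = 0.09 × 117000 + 0.63 × 76000 + 0.28 × 65000 = 10530 + 47880 + 18200 = 76610
EV(B) = 0.64 × 91000 + 0.36 × 45000 = 58240 + 16200 = 74440
EV(C) = 0.2 × 72000 + 0.2 × 155000 + 0.6 × 158000 = 14400 + 31000 + 94800 = 140200
Overall = 0.5 × 76610 + 0.25 × 74440 + 0.25 × 140200 = 38305 + 18610 + 35050 = 91965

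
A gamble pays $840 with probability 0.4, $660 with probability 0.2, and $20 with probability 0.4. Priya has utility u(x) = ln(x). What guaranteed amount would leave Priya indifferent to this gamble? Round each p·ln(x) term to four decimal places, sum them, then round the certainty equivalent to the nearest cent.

$179.49

E[u] = 0.4·ln(840) + 0.2·ln(660) + 0.4·ln(20) = 2.6934 + 1.2984 + 1.1983 = 5.1901
CE = e^5.1901 ≈ 179.49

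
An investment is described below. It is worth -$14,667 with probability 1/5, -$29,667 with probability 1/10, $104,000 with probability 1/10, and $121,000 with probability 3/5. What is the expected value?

$77,099.90

EV = 1/5 × (-14667) + 1/10 × (-29667) + 1/10 × 104000 + 3/5 × 121000 = -2933.4 − 2966.7 + 10400 + 72600 = 77099.9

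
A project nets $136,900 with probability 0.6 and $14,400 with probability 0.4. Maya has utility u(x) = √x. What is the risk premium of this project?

E[u] = 0.6·√136900 + 0.4·√14400 = 0.6·370 + 0.4·120 = 270
CE = (270)² = 72900
Risk premium = EV − CE = 87900 − 72900 = 15000

$15,000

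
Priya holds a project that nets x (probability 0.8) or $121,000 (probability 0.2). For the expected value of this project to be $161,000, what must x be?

0.8·x + 0.2·121000 = 161000
0.8·x = 161000 − 24200 = 136800
x = 136800 / 0.8 = 171000

x = $171,000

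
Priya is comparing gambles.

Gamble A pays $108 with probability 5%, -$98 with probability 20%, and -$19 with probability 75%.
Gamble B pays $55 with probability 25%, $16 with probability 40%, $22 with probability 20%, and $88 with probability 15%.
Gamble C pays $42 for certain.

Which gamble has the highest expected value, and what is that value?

Gamble C ($42)

Gamble A = 0.05 × 108 + 0.2 × (-98) + 0.75 × (-19) = 5.4 − 19.6 − 14.25 = -28.45
Gamble B = 0.25 × 55 + 0.4 × 16 + 0.2 × 22 + 0.15 × 88 = 13.75 + 6.4 + 4.4 + 13.2 = 37.75
Gamble C: 42 (certain)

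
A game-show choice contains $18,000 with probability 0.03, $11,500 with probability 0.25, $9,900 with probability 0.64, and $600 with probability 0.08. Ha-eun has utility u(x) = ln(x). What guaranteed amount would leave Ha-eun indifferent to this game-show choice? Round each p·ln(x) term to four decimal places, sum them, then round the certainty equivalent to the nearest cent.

$8,361.56

E[u] = 0.03·ln(18000) + 0.25·ln(11500) + 0.64·ln(9900) + 0.08·ln(600) = 0.2939 + 2.3375 + 5.8882 + 0.5118 = 9.0314
CE = e^9.0314 ≈ 8361.56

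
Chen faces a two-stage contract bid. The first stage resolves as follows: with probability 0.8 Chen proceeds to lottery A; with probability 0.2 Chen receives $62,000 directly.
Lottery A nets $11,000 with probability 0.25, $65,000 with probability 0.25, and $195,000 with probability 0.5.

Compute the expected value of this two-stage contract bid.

$105,600

EV(A) = 0.25 × 11000 + 0.25 × 65000 + 0.5 × 195000 = 2750 + 16250 + 97500 = 116500
Branch B: 62000 (certain)
Overall = 0.8 × 116500 + 0.2 × 62000 = 93200 + 12400 = 105600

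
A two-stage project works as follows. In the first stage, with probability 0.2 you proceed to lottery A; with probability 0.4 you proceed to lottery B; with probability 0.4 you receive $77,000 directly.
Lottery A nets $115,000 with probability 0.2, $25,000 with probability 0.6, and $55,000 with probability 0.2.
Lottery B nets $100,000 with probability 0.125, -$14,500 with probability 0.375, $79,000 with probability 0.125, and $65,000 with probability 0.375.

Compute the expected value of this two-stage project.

$57,125

EV(A) = 0.2 × 115000 + 0.6 × 25000 + 0.2 × 55000 = 23000 + 15000 + 11000 = 49000
EV(B) = 0.125 × 100000 + 0.375 × (-14500) + 0.125 × 79000 + 0.375 × 65000 = 12500 − 5437.5 + 9875 + 24375 = 41312.5
Branch C: 77000 (certain)
Overall = 0.2 × 49000 + 0.4 × 41312.5 + 0.4 × 77000 = 9800 + 16525 + 30800 = 57125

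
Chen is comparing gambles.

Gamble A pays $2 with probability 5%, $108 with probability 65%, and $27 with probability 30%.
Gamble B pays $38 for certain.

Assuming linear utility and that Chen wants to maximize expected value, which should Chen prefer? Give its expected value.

Gamble A = 0.05 × 2 + 0.65 × 108 + 0.3 × 27 = 0.1 + 70.2 + 8.1 = 78.4
Gamble B: 38 (certain)

Gamble A ($78.40)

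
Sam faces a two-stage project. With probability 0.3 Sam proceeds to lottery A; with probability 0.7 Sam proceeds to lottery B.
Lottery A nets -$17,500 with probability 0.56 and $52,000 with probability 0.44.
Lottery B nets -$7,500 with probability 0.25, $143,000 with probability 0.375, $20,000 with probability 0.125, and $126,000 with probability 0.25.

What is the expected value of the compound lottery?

EV(A) = 0.56 × (-17500) + 0.44 × 52000 = -9800 + 22880 = 13080
EV(B) = 0.25 × (-7500) + 0.375 × 143000 + 0.125 × 20000 + 0.25 × 126000 = -1875 + 53625 + 2500 + 31500 = 85750
Overall = 0.3 × 13080 + 0.7 × 85750 = 3924 + 60025 = 63949

$63,949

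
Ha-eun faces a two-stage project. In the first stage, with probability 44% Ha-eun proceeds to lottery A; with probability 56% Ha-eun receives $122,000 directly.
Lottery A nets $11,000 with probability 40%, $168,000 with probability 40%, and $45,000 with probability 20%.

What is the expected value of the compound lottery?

EV(A) = 0.4 × 11000 + 0.4 × 168000 + 0.2 × 45000 = 4400 + 67200 + 9000 = 80600
Branch B: 122000 (certain)
Overall = 0.44 × 80600 + 0.56 × 122000 = 35464 + 68320 = 103784

$103,784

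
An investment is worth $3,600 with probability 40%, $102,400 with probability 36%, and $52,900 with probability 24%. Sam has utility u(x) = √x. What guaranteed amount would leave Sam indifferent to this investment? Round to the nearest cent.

E[u] = 0.4·√3600 + 0.36·√102400 + 0.24·√52900 = 0.4·60 + 0.36·320 + 0.24·230 = 194.4
CE = (194.4)² = 37791.36

$37,791.36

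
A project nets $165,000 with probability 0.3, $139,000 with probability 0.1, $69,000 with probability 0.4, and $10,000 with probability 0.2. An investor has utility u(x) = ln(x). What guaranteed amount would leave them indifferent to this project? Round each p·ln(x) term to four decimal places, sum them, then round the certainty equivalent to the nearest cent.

$65,323.03

E[u] = 0.3·ln(165000) + 0.1·ln(139000) + 0.4·ln(69000) + 0.2·ln(10000) = 3.6041 + 1.1842 + 4.4567 + 1.8421 = 11.0871
CE = e^11.0871 ≈ 65323.03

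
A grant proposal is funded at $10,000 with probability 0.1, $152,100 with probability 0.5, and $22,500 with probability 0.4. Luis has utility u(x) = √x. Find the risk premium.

E[u] = 0.1·√10000 + 0.5·√152100 + 0.4·√22500 = 0.1·100 + 0.5·390 + 0.4·150 = 265
CE = (265)² = 70225
Risk premium = EV − CE = 86050 − 70225 = 15825

$15,825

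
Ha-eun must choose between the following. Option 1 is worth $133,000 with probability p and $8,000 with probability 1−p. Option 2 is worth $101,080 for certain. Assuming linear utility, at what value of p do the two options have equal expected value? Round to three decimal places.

p·133000 + (1−p)·8000 = 101080
125000p + 8000 = 101080
p = (101080 − 8000) / 125000

p = 0.745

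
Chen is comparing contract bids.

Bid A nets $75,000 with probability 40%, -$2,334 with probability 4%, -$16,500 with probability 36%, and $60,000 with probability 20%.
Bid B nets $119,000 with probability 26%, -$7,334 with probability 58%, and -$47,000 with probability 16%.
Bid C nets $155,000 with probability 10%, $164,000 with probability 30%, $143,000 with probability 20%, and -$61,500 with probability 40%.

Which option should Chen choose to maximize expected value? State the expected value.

Bid C ($68,700)

Bid A = 0.4 × 75000 + 0.04 × (-2334) + 0.36 × (-16500) + 0.2 × 60000 = 30000 − 93.36 − 5940 + 12000 = 35966.64
Bid B = 0.26 × 119000 + 0.58 × (-7334) + 0.16 × (-47000) = 30940 − 4253.72 − 7520 = 19166.28
Bid C = 0.1 × 155000 + 0.3 × 164000 + 0.2 × 143000 + 0.4 × (-61500) = 15500 + 49200 + 28600 − 24600 = 68700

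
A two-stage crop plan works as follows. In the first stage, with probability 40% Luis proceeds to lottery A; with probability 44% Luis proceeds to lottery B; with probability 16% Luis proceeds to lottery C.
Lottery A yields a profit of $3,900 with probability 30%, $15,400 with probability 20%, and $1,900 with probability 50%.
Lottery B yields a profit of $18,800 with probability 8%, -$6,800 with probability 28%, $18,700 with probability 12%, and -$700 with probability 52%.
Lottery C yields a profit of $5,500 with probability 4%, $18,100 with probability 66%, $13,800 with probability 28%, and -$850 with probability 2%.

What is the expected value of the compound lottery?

EV(A) = 0.3 × 3900 + 0.2 × 15400 + 0.5 × 1900 = 1170 + 3080 + 950 = 5200
EV(B) = 0.08 × 18800 + 0.28 × (-6800) + 0.12 × 18700 + 0.52 × (-700) = 1504 − 1904 + 2244 − 364 = 1480
EV(C) = 0.04 × 5500 + 0.66 × 18100 + 0.28 × 13800 + 0.02 × (-850) = 220 + 11946 + 3864 − 17 = 16013
Overall = 0.4 × 5200 + 0.44 × 1480 + 0.16 × 16013 = 2080 + 651.2 + 2562.08 = 5293.28

$5,293.28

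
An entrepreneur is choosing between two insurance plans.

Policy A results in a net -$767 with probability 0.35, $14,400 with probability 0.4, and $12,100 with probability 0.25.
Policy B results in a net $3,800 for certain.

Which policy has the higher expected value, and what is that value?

Policy A = 0.35 × (-767) + 0.4 × 14400 + 0.25 × 12100 = -268.45 + 5760 + 3025 = 8516.55
Policy B: 3800 (certain)

Policy A ($8,516.55)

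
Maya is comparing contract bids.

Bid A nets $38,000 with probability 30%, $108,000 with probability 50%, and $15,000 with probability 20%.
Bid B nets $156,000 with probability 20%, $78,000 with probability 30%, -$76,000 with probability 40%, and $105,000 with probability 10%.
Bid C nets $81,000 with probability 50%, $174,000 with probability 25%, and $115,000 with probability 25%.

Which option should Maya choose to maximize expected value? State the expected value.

Bid A = 0.3 × 38000 + 0.5 × 108000 + 0.2 × 15000 = 11400 + 54000 + 3000 = 68400
Bid B = 0.2 × 156000 + 0.3 × 78000 + 0.4 × (-76000) + 0.1 × 105000 = 31200 + 23400 − 30400 + 10500 = 34700
Bid C = 0.5 × 81000 + 0.25 × 174000 + 0.25 × 115000 = 40500 + 43500 + 28750 = 112750

Bid C ($112,750)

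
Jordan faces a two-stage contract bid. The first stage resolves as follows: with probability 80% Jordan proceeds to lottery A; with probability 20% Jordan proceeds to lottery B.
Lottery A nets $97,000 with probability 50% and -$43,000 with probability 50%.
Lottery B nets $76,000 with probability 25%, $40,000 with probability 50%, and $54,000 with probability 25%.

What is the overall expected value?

EV(A) = 0.5 × 97000 + 0.5 × (-43000) = 48500 − 21500 = 27000
EV(B) = 0.25 × 76000 + 0.5 × 40000 + 0.25 × 54000 = 19000 + 20000 + 13500 = 52500
Overall = 0.8 × 27000 + 0.2 × 52500 = 21600 + 10500 = 32100

$32,100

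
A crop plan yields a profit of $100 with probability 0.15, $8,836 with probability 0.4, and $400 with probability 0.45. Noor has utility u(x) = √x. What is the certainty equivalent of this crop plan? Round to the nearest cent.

E[u] = 0.15·√100 + 0.4·√8836 + 0.45·√400 = 0.15·10 + 0.4·94 + 0.45·20 = 48.1
CE = (48.1)² = 2313.61

$2,313.61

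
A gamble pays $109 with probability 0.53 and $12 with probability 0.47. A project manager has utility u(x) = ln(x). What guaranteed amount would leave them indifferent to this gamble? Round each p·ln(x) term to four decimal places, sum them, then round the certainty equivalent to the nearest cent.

E[u] = 0.53·ln(109) + 0.47·ln(12) = 2.4864 + 1.1679 = 3.6543
CE = e^3.6543 ≈ 38.64

$38.64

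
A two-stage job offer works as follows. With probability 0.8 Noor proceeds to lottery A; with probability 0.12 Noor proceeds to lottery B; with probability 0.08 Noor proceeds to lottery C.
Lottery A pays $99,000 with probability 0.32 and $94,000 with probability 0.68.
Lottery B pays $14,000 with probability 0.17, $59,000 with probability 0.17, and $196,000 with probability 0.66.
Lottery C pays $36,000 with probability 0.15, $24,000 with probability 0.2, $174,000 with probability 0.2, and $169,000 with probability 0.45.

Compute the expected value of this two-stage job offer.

$103,176.40

EV(A) = 0.32 × 99000 + 0.68 × 94000 = 31680 + 63920 = 95600
EV(B) = 0.17 × 14000 + 0.17 × 59000 + 0.66 × 196000 = 2380 + 10030 + 129360 = 141770
EV(C) = 0.15 × 36000 + 0.2 × 24000 + 0.2 × 174000 + 0.45 × 169000 = 5400 + 4800 + 34800 + 76050 = 121050
Overall = 0.8 × 95600 + 0.12 × 141770 + 0.08 × 121050 = 76480 + 17012.4 + 9684 = 103176.4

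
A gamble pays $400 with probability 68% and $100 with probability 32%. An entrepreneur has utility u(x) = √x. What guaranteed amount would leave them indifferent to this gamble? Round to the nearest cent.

E[u] = 0.68·√400 + 0.32·√100 = 0.68·20 + 0.32·10 = 16.8
CE = (16.8)² = 282.24

$282.24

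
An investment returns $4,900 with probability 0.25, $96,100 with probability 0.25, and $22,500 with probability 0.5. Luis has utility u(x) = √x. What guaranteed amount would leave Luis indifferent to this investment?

E[u] = 0.25·√4900 + 0.25·√96100 + 0.5·√22500 = 0.25·70 + 0.25·310 + 0.5·150 = 170
CE = (170)² = 28900

$28,900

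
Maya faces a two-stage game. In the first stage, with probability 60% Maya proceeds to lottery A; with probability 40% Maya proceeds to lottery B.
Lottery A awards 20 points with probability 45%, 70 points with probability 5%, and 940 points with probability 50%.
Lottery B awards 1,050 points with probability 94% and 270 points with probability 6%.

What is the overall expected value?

EV(A) = 0.45 × 20 + 0.05 × 70 + 0.5 × 940 = 9 + 3.5 + 470 = 482.5
EV(B) = 0.94 × 1050 + 0.06 × 270 = 987 + 16.2 = 1003.2
Overall = 0.6 × 482.5 + 0.4 × 1003.2 = 289.5 + 401.28 = 690.78

690.78 points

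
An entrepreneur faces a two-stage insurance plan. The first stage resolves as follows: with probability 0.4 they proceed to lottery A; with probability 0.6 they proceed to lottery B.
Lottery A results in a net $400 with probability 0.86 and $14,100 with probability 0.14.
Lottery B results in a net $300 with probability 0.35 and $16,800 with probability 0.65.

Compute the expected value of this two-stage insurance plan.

EV(A) = 0.86 × 400 + 0.14 × 14100 = 344 + 1974 = 2318
EV(B) = 0.35 × 300 + 0.65 × 16800 = 105 + 10920 = 11025
Overall = 0.4 × 2318 + 0.6 × 11025 = 927.2 + 6615 = 7542.2

$7,542.20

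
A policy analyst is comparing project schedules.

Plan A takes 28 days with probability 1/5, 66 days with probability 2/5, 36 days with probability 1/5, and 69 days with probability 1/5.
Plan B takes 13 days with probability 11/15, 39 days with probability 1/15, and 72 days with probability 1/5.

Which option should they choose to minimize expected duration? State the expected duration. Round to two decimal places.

Plan A = 1/5 × 28 + 2/5 × 66 + 1/5 × 36 + 1/5 × 69 = 5.6 + 26.4 + 7.2 + 13.8 = 53
Plan B = 11/15 × 13 + 1/15 × 39 + 1/5 × 72 = 9.5333 + 2.6 + 14.4 = 26.5333

Plan B (26.53 days)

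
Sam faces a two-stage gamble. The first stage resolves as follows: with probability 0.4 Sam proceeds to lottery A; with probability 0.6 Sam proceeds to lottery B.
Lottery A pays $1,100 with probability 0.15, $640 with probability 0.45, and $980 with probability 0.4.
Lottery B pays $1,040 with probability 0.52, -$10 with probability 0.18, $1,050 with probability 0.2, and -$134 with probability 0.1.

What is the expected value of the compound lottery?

EV(A) = 0.15 × 1100 + 0.45 × 640 + 0.4 × 980 = 165 + 288 + 392 = 845
EV(B) = 0.52 × 1040 + 0.18 × (-10) + 0.2 × 1050 + 0.1 × (-134) = 540.8 − 1.8 + 210 − 13.4 = 735.6
Overall = 0.4 × 845 + 0.6 × 735.6 = 338 + 441.36 = 779.36

$779.36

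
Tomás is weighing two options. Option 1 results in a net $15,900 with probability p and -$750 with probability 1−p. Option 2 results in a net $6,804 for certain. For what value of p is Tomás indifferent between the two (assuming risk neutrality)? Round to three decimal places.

p·15900 + (1−p)·(-750) = 6804
16650p − 750 = 6804
p = (6804 + 750) / 16650

p = 0.454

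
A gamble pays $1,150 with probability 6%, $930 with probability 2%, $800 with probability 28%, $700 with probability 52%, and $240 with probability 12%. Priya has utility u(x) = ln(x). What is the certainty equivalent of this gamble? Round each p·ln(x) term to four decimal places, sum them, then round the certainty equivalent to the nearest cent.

$662.22

E[u] = 0.06·ln(1150) + 0.02·ln(930) + 0.28·ln(800) + 0.52·ln(700) + 0.12·ln(240) = 0.4229 + 0.1367 + 1.8717 + 3.4066 + 0.6577 = 6.4956
CE = e^6.4956 ≈ 662.22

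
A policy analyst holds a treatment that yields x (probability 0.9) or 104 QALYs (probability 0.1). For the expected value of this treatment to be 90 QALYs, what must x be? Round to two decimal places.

x = 88.44 QALYs

0.9·x + 0.1·104 = 90
0.9·x = 90 − 10.4 = 79.6
x = 79.6 / 0.9 = 88.4444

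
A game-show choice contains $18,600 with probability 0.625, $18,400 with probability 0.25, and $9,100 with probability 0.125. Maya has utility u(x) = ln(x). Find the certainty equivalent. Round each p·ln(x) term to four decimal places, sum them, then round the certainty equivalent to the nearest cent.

$16,963.17

E[u] = 0.625·ln(18600) + 0.25·ln(18400) + 0.125·ln(9100) = 6.1443 + 2.4550 + 1.1395 = 9.7388
CE = e^9.7388 ≈ 16963.17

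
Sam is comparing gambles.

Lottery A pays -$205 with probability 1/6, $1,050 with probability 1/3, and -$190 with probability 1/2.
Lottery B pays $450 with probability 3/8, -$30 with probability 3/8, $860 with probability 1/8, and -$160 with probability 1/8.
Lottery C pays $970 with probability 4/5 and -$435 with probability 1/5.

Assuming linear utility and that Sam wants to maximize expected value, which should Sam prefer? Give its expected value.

Lottery A = 1/6 × (-205) + 1/3 × 1050 + 1/2 × (-190) = -34.1667 + 350 − 95 = 220.8333
Lottery B = 3/8 × 450 + 3/8 × (-30) + 1/8 × 860 + 1/8 × (-160) = 168.75 − 11.25 + 107.5 − 20 = 245
Lottery C = 4/5 × 970 + 1/5 × (-435) = 776 − 87 = 689

Lottery C ($689)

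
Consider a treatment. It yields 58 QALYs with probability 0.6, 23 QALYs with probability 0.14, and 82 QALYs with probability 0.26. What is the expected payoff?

EV = 0.6 × 58 + 0.14 × 23 + 0.26 × 82 = 34.8 + 3.22 + 21.32 = 59.34

59.34 QALYs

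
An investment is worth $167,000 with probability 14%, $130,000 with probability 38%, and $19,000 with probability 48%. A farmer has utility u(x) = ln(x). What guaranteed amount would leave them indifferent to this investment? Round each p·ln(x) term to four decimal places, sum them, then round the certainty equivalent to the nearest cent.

E[u] = 0.14·ln(167000) + 0.38·ln(130000) + 0.48·ln(19000) = 1.6836 + 4.4746 + 4.7291 = 10.8873
CE = e^10.8873 ≈ 53492.67

$53,492.67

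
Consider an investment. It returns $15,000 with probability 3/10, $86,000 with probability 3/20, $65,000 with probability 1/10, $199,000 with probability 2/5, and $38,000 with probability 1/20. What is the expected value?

$105,400

EV = 3/10 × 15000 + 3/20 × 86000 + 1/10 × 65000 + 2/5 × 199000 + 1/20 × 38000 = 4500 + 12900 + 6500 + 79600 + 1900 = 105400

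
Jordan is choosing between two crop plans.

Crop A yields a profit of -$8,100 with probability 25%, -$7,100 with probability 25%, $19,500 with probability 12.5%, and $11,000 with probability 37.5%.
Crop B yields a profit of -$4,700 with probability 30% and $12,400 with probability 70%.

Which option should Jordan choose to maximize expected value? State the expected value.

Crop A = 0.25 × (-8100) + 0.25 × (-7100) + 0.125 × 19500 + 0.375 × 11000 = -2025 − 1775 + 2437.5 + 4125 = 2762.5
Crop B = 0.3 × (-4700) + 0.7 × 12400 = -1410 + 8680 = 7270

Crop B ($7,270)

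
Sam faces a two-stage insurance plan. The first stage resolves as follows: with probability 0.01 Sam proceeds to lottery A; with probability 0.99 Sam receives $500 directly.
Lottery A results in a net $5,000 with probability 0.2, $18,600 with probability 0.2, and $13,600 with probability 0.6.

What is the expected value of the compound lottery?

EV(A) = 0.2 × 5000 + 0.2 × 18600 + 0.6 × 13600 = 1000 + 3720 + 8160 = 12880
Branch B: 500 (certain)
Overall = 0.01 × 12880 + 0.99 × 500 = 128.8 + 495 = 623.8

$623.80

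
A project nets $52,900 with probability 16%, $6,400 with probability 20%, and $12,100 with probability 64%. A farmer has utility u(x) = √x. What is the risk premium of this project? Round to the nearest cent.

E[u] = 0.16·√52900 + 0.2·√6400 + 0.64·√12100 = 0.16·230 + 0.2·80 + 0.64·110 = 123.2
CE = (123.2)² = 15178.24
Risk premium = EV − CE = 17488 − 15178.24 = 2309.76

$2,309.76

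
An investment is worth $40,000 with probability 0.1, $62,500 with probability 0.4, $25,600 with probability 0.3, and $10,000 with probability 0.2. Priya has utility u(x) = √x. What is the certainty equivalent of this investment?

E[u] = 0.1·√40000 + 0.4·√62500 + 0.3·√25600 + 0.2·√10000 = 0.1·200 + 0.4·250 + 0.3·160 + 0.2·100 = 188
CE = (188)² = 35344

$35,344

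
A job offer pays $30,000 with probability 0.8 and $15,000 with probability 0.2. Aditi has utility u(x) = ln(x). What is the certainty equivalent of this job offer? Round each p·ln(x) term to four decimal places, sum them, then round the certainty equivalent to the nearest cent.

$26,118.52

E[u] = 0.8·ln(30000) + 0.2·ln(15000) = 8.2472 + 1.9232 = 10.1704
CE = e^10.1704 ≈ 26118.52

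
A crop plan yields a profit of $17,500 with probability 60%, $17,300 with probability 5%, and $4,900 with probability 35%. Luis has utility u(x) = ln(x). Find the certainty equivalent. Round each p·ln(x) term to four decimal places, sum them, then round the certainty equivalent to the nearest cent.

$11,201.47

E[u] = 0.6·ln(17500) + 0.05·ln(17300) + 0.35·ln(4900) = 5.8620 + 0.4879 + 2.9739 = 9.3238
CE = e^9.3238 ≈ 11201.47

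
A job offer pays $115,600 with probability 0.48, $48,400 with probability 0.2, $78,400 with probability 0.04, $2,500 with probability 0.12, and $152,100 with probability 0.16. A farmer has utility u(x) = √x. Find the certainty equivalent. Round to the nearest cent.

E[u] = 0.48·√115600 + 0.2·√48400 + 0.04·√78400 + 0.12·√2500 + 0.16·√152100 = 0.48·340 + 0.2·220 + 0.04·280 + 0.12·50 + 0.16·390 = 286.8
CE = (286.8)² = 82254.24

$82,254.24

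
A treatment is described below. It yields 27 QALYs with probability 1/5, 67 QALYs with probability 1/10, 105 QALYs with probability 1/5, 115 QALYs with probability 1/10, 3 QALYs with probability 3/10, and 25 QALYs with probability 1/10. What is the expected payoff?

EV = 1/5 × 27 + 1/10 × 67 + 1/5 × 105 + 1/10 × 115 + 3/10 × 3 + 1/10 × 25 = 5.4 + 6.7 + 21 + 11.5 + 0.9 + 2.5 = 48

48 QALYs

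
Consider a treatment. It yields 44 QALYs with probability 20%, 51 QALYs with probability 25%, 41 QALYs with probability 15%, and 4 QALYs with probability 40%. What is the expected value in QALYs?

EV = 0.2 × 44 + 0.25 × 51 + 0.15 × 41 + 0.4 × 4 = 8.8 + 12.75 + 6.15 + 1.6 = 29.3

29.3 QALYs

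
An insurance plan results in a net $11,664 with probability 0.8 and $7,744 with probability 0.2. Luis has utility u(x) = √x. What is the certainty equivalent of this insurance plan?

E[u] = 0.8·√11664 + 0.2·√7744 = 0.8·108 + 0.2·88 = 104
CE = (104)² = 10816

$10,816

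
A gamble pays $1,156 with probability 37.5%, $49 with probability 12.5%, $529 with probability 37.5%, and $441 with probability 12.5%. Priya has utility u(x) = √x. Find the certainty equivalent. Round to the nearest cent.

E[u] = 0.375·√1156 + 0.125·√49 + 0.375·√529 + 0.125·√441 = 0.375·34 + 0.125·7 + 0.375·23 + 0.125·21 = 24.875
CE = (24.875)² = 618.765625

$618.77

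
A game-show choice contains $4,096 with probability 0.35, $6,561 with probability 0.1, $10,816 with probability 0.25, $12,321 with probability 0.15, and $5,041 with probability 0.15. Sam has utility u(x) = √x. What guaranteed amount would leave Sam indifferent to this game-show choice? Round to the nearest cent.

E[u] = 0.35·√4096 + 0.1·√6561 + 0.25·√10816 + 0.15·√12321 + 0.15·√5041 = 0.35·64 + 0.1·81 + 0.25·104 + 0.15·111 + 0.15·71 = 83.8
CE = (83.8)² = 7022.44

$7,022.44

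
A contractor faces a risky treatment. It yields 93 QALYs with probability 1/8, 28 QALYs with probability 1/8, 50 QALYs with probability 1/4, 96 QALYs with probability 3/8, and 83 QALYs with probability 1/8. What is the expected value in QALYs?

EV = 1/8 × 93 + 1/8 × 28 + 1/4 × 50 + 3/8 × 96 + 1/8 × 83 = 11.625 + 3.5 + 12.5 + 36 + 10.375 = 74

74 QALYs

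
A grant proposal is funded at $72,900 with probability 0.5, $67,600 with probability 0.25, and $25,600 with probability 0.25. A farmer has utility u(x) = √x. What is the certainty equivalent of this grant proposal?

E[u] = 0.5·√72900 + 0.25·√67600 + 0.25·√25600 = 0.5·270 + 0.25·260 + 0.25·160 = 240
CE = (240)² = 57600

$57,600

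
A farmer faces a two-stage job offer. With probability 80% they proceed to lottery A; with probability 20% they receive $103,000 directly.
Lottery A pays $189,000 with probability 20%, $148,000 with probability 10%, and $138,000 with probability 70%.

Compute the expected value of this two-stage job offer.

$139,960

EV(A) = 0.2 × 189000 + 0.1 × 148000 + 0.7 × 138000 = 37800 + 14800 + 96600 = 149200
Branch B: 103000 (certain)
Overall = 0.8 × 149200 + 0.2 × 103000 = 119360 + 20600 = 139960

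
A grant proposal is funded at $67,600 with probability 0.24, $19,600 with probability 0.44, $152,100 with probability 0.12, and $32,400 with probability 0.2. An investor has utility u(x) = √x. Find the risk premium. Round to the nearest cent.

E[u] = 0.24·√67600 + 0.44·√19600 + 0.12·√152100 + 0.2·√32400 = 0.24·260 + 0.44·140 + 0.12·390 + 0.2·180 = 206.8
CE = (206.8)² = 42766.24
Risk premium = EV − CE = 49580 − 42766.24 = 6813.76

$6,813.76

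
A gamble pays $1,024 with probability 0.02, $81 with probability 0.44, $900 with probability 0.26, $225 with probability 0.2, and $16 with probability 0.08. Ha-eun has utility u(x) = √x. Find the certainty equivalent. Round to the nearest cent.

E[u] = 0.02·√1024 + 0.44·√81 + 0.26·√900 + 0.2·√225 + 0.08·√16 = 0.02·32 + 0.44·9 + 0.26·30 + 0.2·15 + 0.08·4 = 15.72
CE = (15.72)² = 247.1184

$247.12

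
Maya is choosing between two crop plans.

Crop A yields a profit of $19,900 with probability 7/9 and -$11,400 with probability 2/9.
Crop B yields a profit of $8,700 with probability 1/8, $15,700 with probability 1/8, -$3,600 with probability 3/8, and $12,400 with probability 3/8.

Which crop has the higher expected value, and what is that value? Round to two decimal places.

Crop A = 7/9 × 19900 + 2/9 × (-11400) = 15477.7778 − 2533.3333 = 12944.4444
Crop B = 1/8 × 8700 + 1/8 × 15700 + 3/8 × (-3600) + 3/8 × 12400 = 1087.5 + 1962.5 − 1350 + 4650 = 6350

Crop A ($12,944.44)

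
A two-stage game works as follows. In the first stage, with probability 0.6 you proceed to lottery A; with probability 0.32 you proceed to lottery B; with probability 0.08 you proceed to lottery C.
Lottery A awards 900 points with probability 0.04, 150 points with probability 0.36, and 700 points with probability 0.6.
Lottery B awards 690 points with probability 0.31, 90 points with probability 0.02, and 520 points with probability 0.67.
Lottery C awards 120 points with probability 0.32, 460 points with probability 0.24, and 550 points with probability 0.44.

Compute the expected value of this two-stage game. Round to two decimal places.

517.78 points

EV(A) = 0.04 × 900 + 0.36 × 150 + 0.6 × 700 = 36 + 54 + 420 = 510
EV(B) = 0.31 × 690 + 0.02 × 90 + 0.67 × 520 = 213.9 + 1.8 + 348.4 = 564.1
EV(C) = 0.32 × 120 + 0.24 × 460 + 0.44 × 550 = 38.4 + 110.4 + 242 = 390.8
Overall = 0.6 × 510 + 0.32 × 564.1 + 0.08 × 390.8 = 306 + 180.512 + 31.264 = 517.776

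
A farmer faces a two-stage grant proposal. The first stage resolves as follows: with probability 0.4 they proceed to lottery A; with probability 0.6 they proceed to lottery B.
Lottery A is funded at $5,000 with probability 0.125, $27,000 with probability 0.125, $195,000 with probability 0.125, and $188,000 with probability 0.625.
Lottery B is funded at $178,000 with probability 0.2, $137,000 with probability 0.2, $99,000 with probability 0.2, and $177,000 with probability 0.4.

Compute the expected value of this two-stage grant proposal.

$150,510

EV(A) = 0.125 × 5000 + 0.125 × 27000 + 0.125 × 195000 + 0.625 × 188000 = 625 + 3375 + 24375 + 117500 = 145875
EV(B) = 0.2 × 178000 + 0.2 × 137000 + 0.2 × 99000 + 0.4 × 177000 = 35600 + 27400 + 19800 + 70800 = 153600
Overall = 0.4 × 145875 + 0.6 × 153600 = 58350 + 92160 = 150510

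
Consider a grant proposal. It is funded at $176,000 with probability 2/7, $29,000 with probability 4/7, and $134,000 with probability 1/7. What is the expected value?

EV = 2/7 × 176000 + 4/7 × 29000 + 1/7 × 134000 = 50285.7143 + 16571.4286 + 19142.8571 = 86000

$86,000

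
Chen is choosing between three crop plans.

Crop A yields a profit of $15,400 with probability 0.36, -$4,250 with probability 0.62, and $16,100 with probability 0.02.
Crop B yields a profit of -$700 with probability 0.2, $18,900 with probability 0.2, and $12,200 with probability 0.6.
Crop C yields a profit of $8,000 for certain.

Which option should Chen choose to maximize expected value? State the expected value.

Crop A = 0.36 × 15400 + 0.62 × (-4250) + 0.02 × 16100 = 5544 − 2635 + 322 = 3231
Crop B = 0.2 × (-700) + 0.2 × 18900 + 0.6 × 12200 = -140 + 3780 + 7320 = 10960
Crop C: 8000 (certain)

Crop B ($10,960)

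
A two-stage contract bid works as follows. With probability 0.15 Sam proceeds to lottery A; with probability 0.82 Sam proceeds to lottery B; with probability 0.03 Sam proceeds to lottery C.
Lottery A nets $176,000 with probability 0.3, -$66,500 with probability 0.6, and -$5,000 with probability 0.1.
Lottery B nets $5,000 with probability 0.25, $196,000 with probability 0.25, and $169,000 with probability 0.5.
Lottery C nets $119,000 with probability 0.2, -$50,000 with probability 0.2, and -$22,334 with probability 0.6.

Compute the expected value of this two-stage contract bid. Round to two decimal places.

EV(A) = 0.3 × 176000 + 0.6 × (-66500) + 0.1 × (-5000) = 52800 − 39900 − 500 = 12400
EV(B) = 0.25 × 5000 + 0.25 × 196000 + 0.5 × 169000 = 1250 + 49000 + 84500 = 134750
EV(C) = 0.2 × 119000 + 0.2 × (-50000) + 0.6 × (-22334) = 23800 − 10000 − 13400.4 = 399.6
Overall = 0.15 × 12400 + 0.82 × 134750 + 0.03 × 399.6 = 1860 + 110495 + 11.988 = 112366.988

$112,366.99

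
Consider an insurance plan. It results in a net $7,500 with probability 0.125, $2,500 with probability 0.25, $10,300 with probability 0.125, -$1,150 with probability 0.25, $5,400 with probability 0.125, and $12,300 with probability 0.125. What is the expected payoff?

$4,775

EV = 0.125 × 7500 + 0.25 × 2500 + 0.125 × 10300 + 0.25 × (-1150) + 0.125 × 5400 + 0.125 × 12300 = 937.5 + 625 + 1287.5 − 287.5 + 675 + 1537.5 = 4775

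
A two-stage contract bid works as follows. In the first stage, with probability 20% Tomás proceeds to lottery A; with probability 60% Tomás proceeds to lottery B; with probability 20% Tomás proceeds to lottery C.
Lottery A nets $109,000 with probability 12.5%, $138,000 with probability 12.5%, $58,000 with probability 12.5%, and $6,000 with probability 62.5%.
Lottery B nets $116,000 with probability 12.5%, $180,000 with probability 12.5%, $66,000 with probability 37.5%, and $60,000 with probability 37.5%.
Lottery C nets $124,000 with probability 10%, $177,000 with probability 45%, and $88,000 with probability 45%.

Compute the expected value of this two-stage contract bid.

EV(A) = 0.125 × 109000 + 0.125 × 138000 + 0.125 × 58000 + 0.625 × 6000 = 13625 + 17250 + 7250 + 3750 = 41875
EV(B) = 0.125 × 116000 + 0.125 × 180000 + 0.375 × 66000 + 0.375 × 60000 = 14500 + 22500 + 24750 + 22500 = 84250
EV(C) = 0.1 × 124000 + 0.45 × 177000 + 0.45 × 88000 = 12400 + 79650 + 39600 = 131650
Overall = 0.2 × 41875 + 0.6 × 84250 + 0.2 × 131650 = 8375 + 50550 + 26330 = 85255

$85,255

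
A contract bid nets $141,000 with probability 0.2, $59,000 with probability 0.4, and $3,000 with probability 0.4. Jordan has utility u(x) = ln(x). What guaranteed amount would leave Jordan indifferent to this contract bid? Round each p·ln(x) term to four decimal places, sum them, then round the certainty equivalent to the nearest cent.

$21,330.64

E[u] = 0.2·ln(141000) + 0.4·ln(59000) + 0.4·ln(3000) = 2.3713 + 4.3941 + 3.2025 = 9.9679
CE = e^9.9679 ≈ 21330.64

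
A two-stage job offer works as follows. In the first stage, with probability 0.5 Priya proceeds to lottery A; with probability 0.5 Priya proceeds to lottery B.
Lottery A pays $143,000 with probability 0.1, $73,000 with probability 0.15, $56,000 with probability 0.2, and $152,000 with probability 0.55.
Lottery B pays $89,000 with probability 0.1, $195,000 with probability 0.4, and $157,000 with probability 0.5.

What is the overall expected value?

$142,725

EV(A) = 0.1 × 143000 + 0.15 × 73000 + 0.2 × 56000 + 0.55 × 152000 = 14300 + 10950 + 11200 + 83600 = 120050
EV(B) = 0.1 × 89000 + 0.4 × 195000 + 0.5 × 157000 = 8900 + 78000 + 78500 = 165400
Overall = 0.5 × 120050 + 0.5 × 165400 = 60025 + 82700 = 142725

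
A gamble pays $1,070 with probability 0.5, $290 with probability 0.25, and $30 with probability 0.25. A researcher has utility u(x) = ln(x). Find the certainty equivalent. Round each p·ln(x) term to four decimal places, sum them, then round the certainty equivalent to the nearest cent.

E[u] = 0.5·ln(1070) + 0.25·ln(290) + 0.25·ln(30) = 3.4877 + 1.4175 + 0.8503 = 5.7555
CE = e^5.7555 ≈ 315.92

$315.92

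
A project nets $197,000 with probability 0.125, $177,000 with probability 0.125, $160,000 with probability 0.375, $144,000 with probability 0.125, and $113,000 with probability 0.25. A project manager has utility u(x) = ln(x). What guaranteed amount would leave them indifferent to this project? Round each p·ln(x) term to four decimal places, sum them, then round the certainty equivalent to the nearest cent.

E[u] = 0.125·ln(197000) + 0.125·ln(177000) + 0.375·ln(160000) + 0.125·ln(144000) + 0.25·ln(113000) = 1.5239 + 1.5105 + 4.4936 + 1.4847 + 2.9088 = 11.9215
CE = e^11.9215 ≈ 150467.14

$150,467.14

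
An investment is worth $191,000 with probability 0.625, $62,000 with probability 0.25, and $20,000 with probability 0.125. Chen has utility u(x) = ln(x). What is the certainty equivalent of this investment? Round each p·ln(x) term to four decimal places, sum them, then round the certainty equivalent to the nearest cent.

$108,727.50

E[u] = 0.625·ln(191000) + 0.25·ln(62000) + 0.125·ln(20000) = 7.6000 + 2.7587 + 1.2379 = 11.5966
CE = e^11.5966 ≈ 108727.50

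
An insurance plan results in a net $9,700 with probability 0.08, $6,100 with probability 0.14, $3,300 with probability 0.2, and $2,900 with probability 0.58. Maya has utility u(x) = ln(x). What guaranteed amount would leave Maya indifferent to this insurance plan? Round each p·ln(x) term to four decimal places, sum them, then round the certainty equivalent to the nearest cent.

$3,636.95

E[u] = 0.08·ln(9700) + 0.14·ln(6100) + 0.2·ln(3300) + 0.58·ln(2900) = 0.7344 + 1.2202 + 1.6203 + 4.6240 = 8.1989
CE = e^8.1989 ≈ 3636.95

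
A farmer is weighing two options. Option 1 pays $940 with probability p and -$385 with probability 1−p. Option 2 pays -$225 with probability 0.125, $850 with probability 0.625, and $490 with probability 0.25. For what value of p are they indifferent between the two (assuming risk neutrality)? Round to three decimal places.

p = 0.763

EV(Option 2) = 0.125 × (-225) + 0.625 × 850 + 0.25 × 490 = -28.125 + 531.25 + 122.5 = 625.625
p·940 + (1−p)·(-385) = 625.625
1325p − 385 = 625.625
p = (625.625 + 385) / 1325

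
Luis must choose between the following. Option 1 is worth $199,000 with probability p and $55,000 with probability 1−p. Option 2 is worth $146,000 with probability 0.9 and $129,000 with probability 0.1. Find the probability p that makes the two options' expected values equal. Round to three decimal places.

EV(Option 2) = 0.9 × 146000 + 0.1 × 129000 = 131400 + 12900 = 144300
p·199000 + (1−p)·55000 = 144300
144000p + 55000 = 144300
p = (144300 − 55000) / 144000

p = 0.620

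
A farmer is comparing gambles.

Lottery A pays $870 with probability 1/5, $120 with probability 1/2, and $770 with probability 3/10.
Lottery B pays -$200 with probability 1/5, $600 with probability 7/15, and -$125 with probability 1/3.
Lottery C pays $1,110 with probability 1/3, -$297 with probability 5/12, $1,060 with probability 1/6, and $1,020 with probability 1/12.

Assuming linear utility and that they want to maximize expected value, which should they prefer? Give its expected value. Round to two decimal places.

Lottery C ($507.92)

Lottery A = 1/5 × 870 + 1/2 × 120 + 3/10 × 770 = 174 + 60 + 231 = 465
Lottery B = 1/5 × (-200) + 7/15 × 600 + 1/3 × (-125) = -40 + 280 − 41.6667 = 198.3333
Lottery C = 1/3 × 1110 + 5/12 × (-297) + 1/6 × 1060 + 1/12 × 1020 = 370 − 123.75 + 176.6667 + 85 = 507.9167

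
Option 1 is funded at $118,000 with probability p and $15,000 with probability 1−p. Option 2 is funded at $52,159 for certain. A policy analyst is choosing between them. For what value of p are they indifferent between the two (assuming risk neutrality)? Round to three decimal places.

p = 0.361

p·118000 + (1−p)·15000 = 52159
103000p + 15000 = 52159
p = (52159 − 15000) / 103000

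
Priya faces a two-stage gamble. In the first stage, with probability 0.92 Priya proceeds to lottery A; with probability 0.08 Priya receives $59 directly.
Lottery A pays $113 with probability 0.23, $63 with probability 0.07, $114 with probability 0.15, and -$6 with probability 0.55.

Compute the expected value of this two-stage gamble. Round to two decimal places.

EV(A) = 0.23 × 113 + 0.07 × 63 + 0.15 × 114 + 0.55 × (-6) = 25.99 + 4.41 + 17.1 − 3.3 = 44.2
Branch B: 59 (certain)
Overall = 0.92 × 44.2 + 0.08 × 59 = 40.664 + 4.72 = 45.384

$45.38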